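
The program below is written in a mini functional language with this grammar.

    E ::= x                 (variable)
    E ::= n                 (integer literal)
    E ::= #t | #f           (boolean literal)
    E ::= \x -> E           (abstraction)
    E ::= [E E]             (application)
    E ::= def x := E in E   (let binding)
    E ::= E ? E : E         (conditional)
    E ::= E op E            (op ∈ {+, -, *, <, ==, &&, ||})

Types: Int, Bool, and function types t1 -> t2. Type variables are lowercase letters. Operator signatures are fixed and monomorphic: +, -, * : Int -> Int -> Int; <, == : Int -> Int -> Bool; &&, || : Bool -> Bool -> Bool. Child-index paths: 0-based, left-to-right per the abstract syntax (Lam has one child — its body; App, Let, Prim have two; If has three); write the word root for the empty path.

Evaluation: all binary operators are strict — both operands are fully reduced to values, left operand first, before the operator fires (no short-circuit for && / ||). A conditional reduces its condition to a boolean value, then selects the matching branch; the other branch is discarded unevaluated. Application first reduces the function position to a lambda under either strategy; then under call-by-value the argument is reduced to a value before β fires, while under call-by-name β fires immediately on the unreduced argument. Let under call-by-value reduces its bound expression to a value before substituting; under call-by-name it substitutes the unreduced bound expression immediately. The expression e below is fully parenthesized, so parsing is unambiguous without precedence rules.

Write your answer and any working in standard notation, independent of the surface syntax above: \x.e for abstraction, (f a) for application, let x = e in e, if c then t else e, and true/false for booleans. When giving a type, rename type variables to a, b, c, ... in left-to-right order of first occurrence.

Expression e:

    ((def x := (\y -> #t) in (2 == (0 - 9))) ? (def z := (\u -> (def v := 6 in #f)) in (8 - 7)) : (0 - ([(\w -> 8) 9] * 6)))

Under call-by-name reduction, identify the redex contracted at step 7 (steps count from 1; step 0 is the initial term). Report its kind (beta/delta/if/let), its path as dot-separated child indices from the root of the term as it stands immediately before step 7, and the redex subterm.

Working:
step 0: (if (let x = (\y.true) in (2 == (0 - 9))) then (let z = (\u.(let v = 6 in false)) in (8 - 7)) else (0 - (((\w.8) 9) * 6)))
step 1: [let@0] (if (2 == (0 - 9)) then (let z = (\u.(let v = 6 in false)) in (8 - 7)) else (0 - (((\w.8) 9) * 6)))
step 2: [delta@0.1] (if (2 == -9) then (let z = (\u.(let v = 6 in false)) in (8 - 7)) else (0 - (((\w.8) 9) * 6)))
step 3: [delta@0] (if false then (let z = (\u.(let v = 6 in false)) in (8 - 7)) else (0 - (((\w.8) 9) * 6)))
step 4: [if@root] (0 - (((\w.8) 9) * 6))
step 5: [beta@1.0] (0 - (8 * 6))
step 6: [delta@1] (0 - 48)
step 7: [delta@root] -48

Answer: delta at root : (0 - 48)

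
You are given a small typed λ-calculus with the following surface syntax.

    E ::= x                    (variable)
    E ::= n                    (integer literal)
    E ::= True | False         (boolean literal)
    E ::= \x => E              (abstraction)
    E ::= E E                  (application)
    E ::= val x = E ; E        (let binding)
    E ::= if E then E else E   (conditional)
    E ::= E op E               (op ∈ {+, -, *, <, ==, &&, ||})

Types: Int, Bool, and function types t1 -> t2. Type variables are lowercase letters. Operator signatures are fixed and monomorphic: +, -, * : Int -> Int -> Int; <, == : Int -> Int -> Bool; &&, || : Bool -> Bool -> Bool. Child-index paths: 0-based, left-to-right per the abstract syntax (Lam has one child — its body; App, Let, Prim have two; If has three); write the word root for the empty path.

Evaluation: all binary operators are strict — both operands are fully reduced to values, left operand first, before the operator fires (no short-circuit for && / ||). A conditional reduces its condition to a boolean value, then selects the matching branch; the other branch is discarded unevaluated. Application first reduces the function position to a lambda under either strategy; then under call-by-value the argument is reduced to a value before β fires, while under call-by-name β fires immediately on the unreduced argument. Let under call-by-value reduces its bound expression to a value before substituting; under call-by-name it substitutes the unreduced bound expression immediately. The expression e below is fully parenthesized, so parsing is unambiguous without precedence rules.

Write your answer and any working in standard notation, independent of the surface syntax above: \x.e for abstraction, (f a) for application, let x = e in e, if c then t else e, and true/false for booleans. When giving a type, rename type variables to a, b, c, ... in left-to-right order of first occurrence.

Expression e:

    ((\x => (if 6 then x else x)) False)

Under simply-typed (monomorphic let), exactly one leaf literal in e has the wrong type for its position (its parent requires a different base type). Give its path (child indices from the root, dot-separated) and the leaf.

Answer: 0.0.0 : 6

Trace:
  unify Int ~ Bool
  FAIL: mismatch Int ~ Bool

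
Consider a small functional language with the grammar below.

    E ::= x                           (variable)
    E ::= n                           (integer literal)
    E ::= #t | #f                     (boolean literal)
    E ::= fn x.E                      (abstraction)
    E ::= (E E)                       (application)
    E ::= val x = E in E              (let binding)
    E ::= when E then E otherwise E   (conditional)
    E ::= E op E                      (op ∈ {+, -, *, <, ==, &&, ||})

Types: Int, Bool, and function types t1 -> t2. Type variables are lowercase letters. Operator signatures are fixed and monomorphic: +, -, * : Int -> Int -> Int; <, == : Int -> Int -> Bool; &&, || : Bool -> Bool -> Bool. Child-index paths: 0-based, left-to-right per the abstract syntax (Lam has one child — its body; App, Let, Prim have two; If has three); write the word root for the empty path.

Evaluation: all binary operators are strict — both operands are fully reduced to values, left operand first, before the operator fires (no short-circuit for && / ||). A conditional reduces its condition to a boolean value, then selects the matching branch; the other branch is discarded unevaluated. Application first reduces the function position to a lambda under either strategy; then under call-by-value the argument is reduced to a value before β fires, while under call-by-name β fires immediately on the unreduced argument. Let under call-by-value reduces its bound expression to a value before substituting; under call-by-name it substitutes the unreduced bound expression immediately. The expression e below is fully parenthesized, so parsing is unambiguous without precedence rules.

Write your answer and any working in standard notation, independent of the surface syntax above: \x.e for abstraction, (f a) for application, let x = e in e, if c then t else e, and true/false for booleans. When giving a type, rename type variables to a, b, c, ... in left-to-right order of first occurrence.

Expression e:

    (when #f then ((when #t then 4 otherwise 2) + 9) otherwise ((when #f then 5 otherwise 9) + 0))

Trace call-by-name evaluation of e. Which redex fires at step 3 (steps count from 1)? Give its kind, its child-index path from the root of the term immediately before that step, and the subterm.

Derivation:
step 0: (if false then ((if true then 4 else 2) + 9) else ((if false then 5 else 9) + 0))
step 1: [if@root] ((if false then 5 else 9) + 0)
step 2: [if@0] (9 + 0)
step 3: [delta@root] 9

Answer: delta at root : (9 + 0)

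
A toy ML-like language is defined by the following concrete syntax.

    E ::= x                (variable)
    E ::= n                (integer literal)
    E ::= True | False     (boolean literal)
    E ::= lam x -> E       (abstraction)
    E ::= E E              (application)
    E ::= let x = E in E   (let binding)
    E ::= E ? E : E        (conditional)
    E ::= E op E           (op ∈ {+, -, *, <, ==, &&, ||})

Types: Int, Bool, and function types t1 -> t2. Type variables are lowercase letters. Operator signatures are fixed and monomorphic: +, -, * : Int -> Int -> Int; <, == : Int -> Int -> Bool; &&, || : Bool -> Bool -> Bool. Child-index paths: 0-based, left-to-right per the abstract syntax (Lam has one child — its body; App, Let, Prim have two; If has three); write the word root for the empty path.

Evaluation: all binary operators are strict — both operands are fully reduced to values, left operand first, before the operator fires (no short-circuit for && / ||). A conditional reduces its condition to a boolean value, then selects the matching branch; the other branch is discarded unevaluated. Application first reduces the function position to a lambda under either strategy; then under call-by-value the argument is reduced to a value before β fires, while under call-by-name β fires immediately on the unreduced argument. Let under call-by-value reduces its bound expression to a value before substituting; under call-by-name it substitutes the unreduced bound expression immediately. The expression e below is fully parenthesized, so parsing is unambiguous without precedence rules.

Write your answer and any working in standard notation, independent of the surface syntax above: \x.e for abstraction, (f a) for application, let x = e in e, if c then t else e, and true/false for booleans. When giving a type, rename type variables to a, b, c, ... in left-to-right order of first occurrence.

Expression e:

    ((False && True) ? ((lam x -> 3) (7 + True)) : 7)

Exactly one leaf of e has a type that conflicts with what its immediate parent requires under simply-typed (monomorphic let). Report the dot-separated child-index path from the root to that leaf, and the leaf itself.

Answer: 1.1.1 : true

Trace:
  unify Bool ~ Bool
  unify Bool ~ Bool
  unify Bool ~ Bool
\x._ : a -> Int
  unify Int ~ Int
  unify Bool ~ Int
  FAIL: mismatch Bool ~ Int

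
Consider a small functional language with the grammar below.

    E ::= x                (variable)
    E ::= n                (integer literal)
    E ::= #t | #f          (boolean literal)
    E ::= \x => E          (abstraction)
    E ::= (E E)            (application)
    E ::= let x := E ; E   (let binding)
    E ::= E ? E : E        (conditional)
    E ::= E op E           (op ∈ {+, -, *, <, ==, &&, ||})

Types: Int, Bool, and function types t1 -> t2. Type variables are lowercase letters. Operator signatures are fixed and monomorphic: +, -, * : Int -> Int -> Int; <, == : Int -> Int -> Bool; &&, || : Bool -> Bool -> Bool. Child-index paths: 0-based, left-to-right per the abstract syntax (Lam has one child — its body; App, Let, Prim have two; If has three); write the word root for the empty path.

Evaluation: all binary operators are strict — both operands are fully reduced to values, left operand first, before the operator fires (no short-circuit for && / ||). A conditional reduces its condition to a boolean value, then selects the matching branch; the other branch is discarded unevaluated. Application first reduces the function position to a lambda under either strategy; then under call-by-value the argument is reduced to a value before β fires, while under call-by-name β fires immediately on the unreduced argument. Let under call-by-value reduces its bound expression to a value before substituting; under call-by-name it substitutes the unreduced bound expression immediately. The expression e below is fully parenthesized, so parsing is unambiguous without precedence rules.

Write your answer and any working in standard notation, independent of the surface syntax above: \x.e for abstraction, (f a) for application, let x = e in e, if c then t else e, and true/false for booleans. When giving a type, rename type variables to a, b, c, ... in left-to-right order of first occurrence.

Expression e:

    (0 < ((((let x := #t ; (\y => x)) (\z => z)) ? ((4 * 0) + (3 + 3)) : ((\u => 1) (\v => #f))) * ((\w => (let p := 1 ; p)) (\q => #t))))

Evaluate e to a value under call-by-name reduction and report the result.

Working:
step 0: (0 < ((if ((let x = true in (\y.x)) (\z.z)) then ((4 * 0) + (3 + 3)) else ((\u.1) (\v.false))) * ((\w.(let p = 1 in p)) (\q.true))))
step 1: [let@1.0.0.0] (0 < ((if ((\y.true) (\z.z)) then ((4 * 0) + (3 + 3)) else ((\u.1) (\v.false))) * ((\w.(let p = 1 in p)) (\q.true))))
step 2: [beta@1.0.0] (0 < ((if true then ((4 * 0) + (3 + 3)) else ((\u.1) (\v.false))) * ((\w.(let p = 1 in p)) (\q.true))))
step 3: [if@1.0] (0 < (((4 * 0) + (3 + 3)) * ((\w.(let p = 1 in p)) (\q.true))))
step 4: [delta@1.0.0] (0 < ((0 + (3 + 3)) * ((\w.(let p = 1 in p)) (\q.true))))
step 5: [delta@1.0.1] (0 < ((0 + 6) * ((\w.(let p = 1 in p)) (\q.true))))
step 6: [delta@1.0] (0 < (6 * ((\w.(let p = 1 in p)) (\q.true))))
step 7: [beta@1.1] (0 < (6 * (let p = 1 in p)))
step 8: [let@1.1] (0 < (6 * 1))
step 9: [delta@1] (0 < 6)
step 10: [delta@root] true

Answer: true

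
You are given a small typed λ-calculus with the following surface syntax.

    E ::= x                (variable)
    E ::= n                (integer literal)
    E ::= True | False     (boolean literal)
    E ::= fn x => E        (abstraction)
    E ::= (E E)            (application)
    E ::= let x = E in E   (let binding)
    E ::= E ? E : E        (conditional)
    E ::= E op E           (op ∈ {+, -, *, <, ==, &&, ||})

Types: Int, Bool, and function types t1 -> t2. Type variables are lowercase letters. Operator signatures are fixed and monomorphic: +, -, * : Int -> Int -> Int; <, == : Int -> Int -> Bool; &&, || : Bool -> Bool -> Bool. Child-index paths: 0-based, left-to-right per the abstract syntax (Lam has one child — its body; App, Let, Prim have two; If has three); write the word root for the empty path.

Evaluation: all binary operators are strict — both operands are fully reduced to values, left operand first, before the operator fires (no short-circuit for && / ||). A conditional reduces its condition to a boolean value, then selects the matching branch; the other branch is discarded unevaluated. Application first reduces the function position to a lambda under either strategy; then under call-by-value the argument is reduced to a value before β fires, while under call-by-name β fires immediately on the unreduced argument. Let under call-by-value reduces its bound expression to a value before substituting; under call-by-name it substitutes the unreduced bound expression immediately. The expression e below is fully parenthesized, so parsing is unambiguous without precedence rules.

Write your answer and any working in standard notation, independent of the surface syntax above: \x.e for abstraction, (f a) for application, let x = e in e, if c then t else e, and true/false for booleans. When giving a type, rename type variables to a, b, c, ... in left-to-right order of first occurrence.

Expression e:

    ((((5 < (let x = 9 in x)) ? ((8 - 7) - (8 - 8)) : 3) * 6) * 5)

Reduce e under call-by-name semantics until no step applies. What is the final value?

Derivation:
step 0: (((if (5 < (let x = 9 in x)) then ((8 - 7) - (8 - 8)) else 3) * 6) * 5)
step 1: [let@0.0.0.1] (((if (5 < 9) then ((8 - 7) - (8 - 8)) else 3) * 6) * 5)
step 2: [delta@0.0.0] (((if true then ((8 - 7) - (8 - 8)) else 3) * 6) * 5)
step 3: [if@0.0] ((((8 - 7) - (8 - 8)) * 6) * 5)
step 4: [delta@0.0.0] (((1 - (8 - 8)) * 6) * 5)
step 5: [delta@0.0.1] (((1 - 0) * 6) * 5)
step 6: [delta@0.0] ((1 * 6) * 5)
step 7: [delta@0] (6 * 5)
step 8: [delta@root] 30

Answer: 30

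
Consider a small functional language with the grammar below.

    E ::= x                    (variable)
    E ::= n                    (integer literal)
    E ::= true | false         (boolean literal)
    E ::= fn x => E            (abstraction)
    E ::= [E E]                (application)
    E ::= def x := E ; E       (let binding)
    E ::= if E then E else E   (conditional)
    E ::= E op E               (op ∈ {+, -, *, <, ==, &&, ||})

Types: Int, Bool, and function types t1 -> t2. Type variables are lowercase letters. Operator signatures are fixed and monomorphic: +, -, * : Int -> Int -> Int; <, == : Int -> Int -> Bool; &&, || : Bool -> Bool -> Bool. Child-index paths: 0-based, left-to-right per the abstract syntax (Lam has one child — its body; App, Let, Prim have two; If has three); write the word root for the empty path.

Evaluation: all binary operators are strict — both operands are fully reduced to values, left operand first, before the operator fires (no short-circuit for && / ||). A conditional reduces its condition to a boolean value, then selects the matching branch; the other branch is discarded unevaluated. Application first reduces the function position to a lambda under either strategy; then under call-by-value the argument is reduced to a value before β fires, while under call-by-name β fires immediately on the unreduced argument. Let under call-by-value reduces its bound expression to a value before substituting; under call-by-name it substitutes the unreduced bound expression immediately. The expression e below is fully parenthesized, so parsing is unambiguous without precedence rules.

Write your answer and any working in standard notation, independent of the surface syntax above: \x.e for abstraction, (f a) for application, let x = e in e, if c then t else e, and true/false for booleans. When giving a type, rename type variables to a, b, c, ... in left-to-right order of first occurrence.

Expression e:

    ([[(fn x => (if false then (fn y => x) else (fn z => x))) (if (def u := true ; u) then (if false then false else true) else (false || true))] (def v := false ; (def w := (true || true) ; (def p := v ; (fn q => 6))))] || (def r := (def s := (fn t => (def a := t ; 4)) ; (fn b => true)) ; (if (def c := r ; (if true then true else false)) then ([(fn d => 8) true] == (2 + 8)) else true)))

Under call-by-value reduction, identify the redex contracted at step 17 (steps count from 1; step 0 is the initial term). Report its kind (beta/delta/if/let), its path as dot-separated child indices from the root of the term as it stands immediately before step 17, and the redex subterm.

Answer: delta at 1.1 : (2 + 8)

Derivation:
step 0: ((((\x.(if false then (\y.x) else (\z.x))) (if (let u = true in u) then (if false then false else true) else (false || true))) (let v = false in (let w = (true || true) in (let p = v in (\q.6))))) || (let r = (let s = (\t.(let a = t in 4)) in (\b.true)) in (if (let c = r in (if true then true else false)) then (((\d.8) true) == (2 + 8)) else true)))
step 1: [let@0.0.1.0] ((((\x.(if false then (\y.x) else (\z.x))) (if true then (if false then false else true) else (false || true))) (let v = false in (let w = (true || true) in (let p = v in (\q.6))))) || (let r = (let s = (\t.(let a = t in 4)) in (\b.true)) in (if (let c = r in (if true then true else false)) then (((\d.8) true) == (2 + 8)) else true)))
step 2: [if@0.0.1] ((((\x.(if false then (\y.x) else (\z.x))) (if false then false else true)) (let v = false in (let w = (true || true) in (let p = v in (\q.6))))) || (let r = (let s = (\t.(let a = t in 4)) in (\b.true)) in (if (let c = r in (if true then true else false)) then (((\d.8) true) == (2 + 8)) else true)))
step 3: [if@0.0.1] ((((\x.(if false then (\y.x) else (\z.x))) true) (let v = false in (let w = (true || true) in (let p = v in (\q.6))))) || (let r = (let s = (\t.(let a = t in 4)) in (\b.true)) in (if (let c = r in (if true then true else false)) then (((\d.8) true) == (2 + 8)) else true)))
step 4: [beta@0.0] (((if false then (\y.true) else (\z.true)) (let v = false in (let w = (true || true) in (let p = v in (\q.6))))) || (let r = (let s = (\t.(let a = t in 4)) in (\b.true)) in (if (let c = r in (if true then true else false)) then (((\d.8) true) == (2 + 8)) else true)))
step 5: [if@0.0] (((\z.true) (let v = false in (let w = (true || true) in (let p = v in (\q.6))))) || (let r = (let s = (\t.(let a = t in 4)) in (\b.true)) in (if (let c = r in (if true then true else false)) then (((\d.8) true) == (2 + 8)) else true)))
step 6: [let@0.1] (((\z.true) (let w = (true || true) in (let p = false in (\q.6)))) || (let r = (let s = (\t.(let a = t in 4)) in (\b.true)) in (if (let c = r in (if true then true else false)) then (((\d.8) true) == (2 + 8)) else true)))
step 7: [delta@0.1.0] (((\z.true) (let w = true in (let p = false in (\q.6)))) || (let r = (let s = (\t.(let a = t in 4)) in (\b.true)) in (if (let c = r in (if true then true else false)) then (((\d.8) true) == (2 + 8)) else true)))
step 8: [let@0.1] (((\z.true) (let p = false in (\q.6))) || (let r = (let s = (\t.(let a = t in 4)) in (\b.true)) in (if (let c = r in (if true then true else false)) then (((\d.8) true) == (2 + 8)) else true)))
step 9: [let@0.1] (((\z.true) (\q.6)) || (let r = (let s = (\t.(let a = t in 4)) in (\b.true)) in (if (let c = r in (if true then true else false)) then (((\d.8) true) == (2 + 8)) else true)))
step 10: [beta@0] (true || (let r = (let s = (\t.(let a = t in 4)) in (\b.true)) in (if (let c = r in (if true then true else false)) then (((\d.8) true) == (2 + 8)) else true)))
step 11: [let@1.0] (true || (let r = (\b.true) in (if (let c = r in (if true then true else false)) then (((\d.8) true) == (2 + 8)) else true)))
step 12: [let@1] (true || (if (let c = (\b.true) in (if true then true else false)) then (((\d.8) true) == (2 + 8)) else true))
step 13: [let@1.0] (true || (if (if true then true else false) then (((\d.8) true) == (2 + 8)) else true))
step 14: [if@1.0] (true || (if true then (((\d.8) true) == (2 + 8)) else true))
step 15: [if@1] (true || (((\d.8) true) == (2 + 8)))
step 16: [beta@1.0] (true || (8 == (2 + 8)))
step 17: [delta@1.1] (true || (8 == 10))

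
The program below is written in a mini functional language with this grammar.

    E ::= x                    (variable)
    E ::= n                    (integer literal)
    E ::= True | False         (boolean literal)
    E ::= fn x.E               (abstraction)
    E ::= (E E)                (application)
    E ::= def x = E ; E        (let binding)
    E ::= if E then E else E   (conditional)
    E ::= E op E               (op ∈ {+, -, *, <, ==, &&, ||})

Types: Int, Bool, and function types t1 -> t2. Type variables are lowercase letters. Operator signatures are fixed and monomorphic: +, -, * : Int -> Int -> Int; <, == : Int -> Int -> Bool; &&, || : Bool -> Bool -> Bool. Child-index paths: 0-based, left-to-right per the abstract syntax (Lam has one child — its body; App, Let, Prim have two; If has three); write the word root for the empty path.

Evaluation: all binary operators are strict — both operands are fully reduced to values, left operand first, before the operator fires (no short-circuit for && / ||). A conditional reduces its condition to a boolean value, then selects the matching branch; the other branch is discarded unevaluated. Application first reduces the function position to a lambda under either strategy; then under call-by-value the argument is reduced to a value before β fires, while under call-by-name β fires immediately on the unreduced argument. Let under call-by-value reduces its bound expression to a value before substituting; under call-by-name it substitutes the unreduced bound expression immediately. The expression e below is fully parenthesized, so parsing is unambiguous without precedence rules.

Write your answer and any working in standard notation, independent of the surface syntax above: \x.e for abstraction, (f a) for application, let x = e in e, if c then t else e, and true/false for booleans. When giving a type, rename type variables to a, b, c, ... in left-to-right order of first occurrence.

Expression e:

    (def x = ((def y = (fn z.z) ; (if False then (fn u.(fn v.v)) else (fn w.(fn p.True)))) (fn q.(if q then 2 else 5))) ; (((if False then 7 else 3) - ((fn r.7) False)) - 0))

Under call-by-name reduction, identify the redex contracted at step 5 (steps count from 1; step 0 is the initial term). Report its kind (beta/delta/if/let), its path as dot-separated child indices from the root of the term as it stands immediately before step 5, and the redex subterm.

Answer: delta at root : (-4 - 0)

Derivation:
step 0: (let x = ((let y = (\z.z) in (if false then (\u.(\v.v)) else (\w.(\p.true)))) (\q.(if q then 2 else 5))) in (((if false then 7 else 3) - ((\r.7) false)) - 0))
step 1: [let@root] (((if false then 7 else 3) - ((\r.7) false)) - 0)
step 2: [if@0.0] ((3 - ((\r.7) false)) - 0)
step 3: [beta@0.1] ((3 - 7) - 0)
step 4: [delta@0] (-4 - 0)
step 5: [delta@root] -4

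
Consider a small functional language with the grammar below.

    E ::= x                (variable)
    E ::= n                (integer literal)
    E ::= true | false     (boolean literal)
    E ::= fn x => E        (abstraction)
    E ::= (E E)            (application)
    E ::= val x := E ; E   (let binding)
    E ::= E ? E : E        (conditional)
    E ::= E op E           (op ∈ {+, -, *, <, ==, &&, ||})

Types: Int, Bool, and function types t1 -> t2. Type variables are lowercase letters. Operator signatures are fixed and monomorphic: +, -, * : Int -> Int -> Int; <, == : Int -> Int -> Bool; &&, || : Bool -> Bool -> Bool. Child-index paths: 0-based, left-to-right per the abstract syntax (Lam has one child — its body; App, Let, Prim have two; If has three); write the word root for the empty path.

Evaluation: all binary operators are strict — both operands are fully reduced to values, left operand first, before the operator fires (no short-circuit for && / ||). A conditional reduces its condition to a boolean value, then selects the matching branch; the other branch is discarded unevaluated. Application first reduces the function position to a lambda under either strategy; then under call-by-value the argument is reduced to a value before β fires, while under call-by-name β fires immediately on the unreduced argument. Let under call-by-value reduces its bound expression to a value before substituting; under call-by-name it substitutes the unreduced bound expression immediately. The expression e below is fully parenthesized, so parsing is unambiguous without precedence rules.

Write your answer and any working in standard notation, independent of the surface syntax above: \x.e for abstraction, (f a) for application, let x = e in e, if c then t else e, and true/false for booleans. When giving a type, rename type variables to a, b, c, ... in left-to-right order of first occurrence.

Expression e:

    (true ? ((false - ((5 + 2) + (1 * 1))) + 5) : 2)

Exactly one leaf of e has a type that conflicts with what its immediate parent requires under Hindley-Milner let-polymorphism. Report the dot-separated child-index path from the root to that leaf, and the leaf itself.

Derivation:
  unify Bool ~ Bool
  unify Bool ~ Int
  FAIL: mismatch Bool ~ Int

Answer: 1.0.0 : false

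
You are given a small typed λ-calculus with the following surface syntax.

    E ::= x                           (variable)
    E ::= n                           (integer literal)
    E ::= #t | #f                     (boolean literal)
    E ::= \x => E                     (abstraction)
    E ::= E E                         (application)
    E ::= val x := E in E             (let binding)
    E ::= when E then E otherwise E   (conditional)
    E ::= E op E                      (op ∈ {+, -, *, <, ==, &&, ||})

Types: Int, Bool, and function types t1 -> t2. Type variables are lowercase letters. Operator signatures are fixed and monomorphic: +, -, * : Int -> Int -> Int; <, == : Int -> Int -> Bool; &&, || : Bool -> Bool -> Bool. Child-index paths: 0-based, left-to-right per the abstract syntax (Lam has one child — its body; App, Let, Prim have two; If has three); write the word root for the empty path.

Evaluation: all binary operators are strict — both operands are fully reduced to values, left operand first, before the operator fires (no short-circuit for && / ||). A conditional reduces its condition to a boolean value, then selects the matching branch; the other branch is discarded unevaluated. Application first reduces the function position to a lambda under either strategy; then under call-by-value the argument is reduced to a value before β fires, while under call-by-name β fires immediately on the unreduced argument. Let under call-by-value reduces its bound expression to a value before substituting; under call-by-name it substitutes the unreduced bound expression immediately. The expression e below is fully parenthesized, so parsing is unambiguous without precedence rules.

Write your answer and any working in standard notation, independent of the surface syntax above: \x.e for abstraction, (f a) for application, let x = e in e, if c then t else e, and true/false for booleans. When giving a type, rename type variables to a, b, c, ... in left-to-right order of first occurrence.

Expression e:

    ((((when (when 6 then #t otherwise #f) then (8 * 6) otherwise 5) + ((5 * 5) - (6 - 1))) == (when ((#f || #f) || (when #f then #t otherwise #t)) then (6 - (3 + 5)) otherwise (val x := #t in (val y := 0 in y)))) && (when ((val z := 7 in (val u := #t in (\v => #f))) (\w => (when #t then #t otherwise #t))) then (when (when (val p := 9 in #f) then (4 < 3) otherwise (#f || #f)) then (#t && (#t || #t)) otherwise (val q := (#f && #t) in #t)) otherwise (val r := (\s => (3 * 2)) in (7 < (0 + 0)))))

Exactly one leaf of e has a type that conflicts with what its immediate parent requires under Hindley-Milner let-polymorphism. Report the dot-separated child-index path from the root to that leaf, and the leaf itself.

Answer: 0.0.0.0.0 : 6

Trace:
  unify Int ~ Bool
  FAIL: mismatch Int ~ Bool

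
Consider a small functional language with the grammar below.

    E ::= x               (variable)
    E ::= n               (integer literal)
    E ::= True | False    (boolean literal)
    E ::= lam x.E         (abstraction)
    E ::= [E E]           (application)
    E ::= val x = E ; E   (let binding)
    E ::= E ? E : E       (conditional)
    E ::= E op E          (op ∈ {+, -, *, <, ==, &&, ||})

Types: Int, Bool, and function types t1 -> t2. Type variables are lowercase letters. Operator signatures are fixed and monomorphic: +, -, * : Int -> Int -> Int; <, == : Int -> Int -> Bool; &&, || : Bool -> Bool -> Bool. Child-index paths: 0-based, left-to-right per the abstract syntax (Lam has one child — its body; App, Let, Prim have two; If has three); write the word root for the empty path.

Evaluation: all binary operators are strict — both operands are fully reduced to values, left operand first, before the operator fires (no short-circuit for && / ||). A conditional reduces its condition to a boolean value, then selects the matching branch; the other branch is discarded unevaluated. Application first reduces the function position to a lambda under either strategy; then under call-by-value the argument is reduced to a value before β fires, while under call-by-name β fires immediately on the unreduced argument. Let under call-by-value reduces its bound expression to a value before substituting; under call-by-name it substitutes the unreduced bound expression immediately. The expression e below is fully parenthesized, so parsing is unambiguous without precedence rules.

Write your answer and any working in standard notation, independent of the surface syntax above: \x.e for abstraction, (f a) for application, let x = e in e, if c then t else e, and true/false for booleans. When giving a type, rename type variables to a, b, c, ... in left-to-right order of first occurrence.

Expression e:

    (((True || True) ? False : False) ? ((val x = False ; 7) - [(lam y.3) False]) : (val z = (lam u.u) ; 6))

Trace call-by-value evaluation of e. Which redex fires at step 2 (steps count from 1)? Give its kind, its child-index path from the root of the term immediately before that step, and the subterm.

Trace:
step 0: (if (if (true || true) then false else false) then ((let x = false in 7) - ((\y.3) false)) else (let z = (\u.u) in 6))
step 1: [delta@0.0] (if (if true then false else false) then ((let x = false in 7) - ((\y.3) false)) else (let z = (\u.u) in 6))
step 2: [if@0] (if false then ((let x = false in 7) - ((\y.3) false)) else (let z = (\u.u) in 6))

Answer: if at 0 : (if true then false else false)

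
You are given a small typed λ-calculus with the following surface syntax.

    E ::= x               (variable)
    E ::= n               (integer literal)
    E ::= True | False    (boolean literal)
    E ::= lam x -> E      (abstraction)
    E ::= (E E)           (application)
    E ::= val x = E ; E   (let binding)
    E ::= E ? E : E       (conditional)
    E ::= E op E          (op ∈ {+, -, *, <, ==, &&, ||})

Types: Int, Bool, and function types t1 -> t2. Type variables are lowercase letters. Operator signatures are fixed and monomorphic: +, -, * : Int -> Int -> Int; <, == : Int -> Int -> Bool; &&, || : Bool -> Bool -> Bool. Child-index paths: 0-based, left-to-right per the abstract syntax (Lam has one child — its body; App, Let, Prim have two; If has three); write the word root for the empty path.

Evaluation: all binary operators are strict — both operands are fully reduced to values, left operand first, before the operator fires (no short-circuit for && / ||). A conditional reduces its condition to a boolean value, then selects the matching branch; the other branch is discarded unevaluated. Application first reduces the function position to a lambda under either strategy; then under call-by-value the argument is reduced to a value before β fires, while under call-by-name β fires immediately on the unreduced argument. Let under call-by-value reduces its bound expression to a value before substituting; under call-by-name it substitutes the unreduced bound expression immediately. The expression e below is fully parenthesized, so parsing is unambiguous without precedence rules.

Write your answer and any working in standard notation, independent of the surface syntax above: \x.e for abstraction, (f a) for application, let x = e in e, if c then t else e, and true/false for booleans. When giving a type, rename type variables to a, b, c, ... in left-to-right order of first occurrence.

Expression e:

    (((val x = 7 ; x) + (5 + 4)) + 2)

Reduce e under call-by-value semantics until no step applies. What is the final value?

Answer: 18

Trace:
step 0: (((let x = 7 in x) + (5 + 4)) + 2)
step 1: [let@0.0] ((7 + (5 + 4)) + 2)
step 2: [delta@0.1] ((7 + 9) + 2)
step 3: [delta@0] (16 + 2)
step 4: [delta@root] 18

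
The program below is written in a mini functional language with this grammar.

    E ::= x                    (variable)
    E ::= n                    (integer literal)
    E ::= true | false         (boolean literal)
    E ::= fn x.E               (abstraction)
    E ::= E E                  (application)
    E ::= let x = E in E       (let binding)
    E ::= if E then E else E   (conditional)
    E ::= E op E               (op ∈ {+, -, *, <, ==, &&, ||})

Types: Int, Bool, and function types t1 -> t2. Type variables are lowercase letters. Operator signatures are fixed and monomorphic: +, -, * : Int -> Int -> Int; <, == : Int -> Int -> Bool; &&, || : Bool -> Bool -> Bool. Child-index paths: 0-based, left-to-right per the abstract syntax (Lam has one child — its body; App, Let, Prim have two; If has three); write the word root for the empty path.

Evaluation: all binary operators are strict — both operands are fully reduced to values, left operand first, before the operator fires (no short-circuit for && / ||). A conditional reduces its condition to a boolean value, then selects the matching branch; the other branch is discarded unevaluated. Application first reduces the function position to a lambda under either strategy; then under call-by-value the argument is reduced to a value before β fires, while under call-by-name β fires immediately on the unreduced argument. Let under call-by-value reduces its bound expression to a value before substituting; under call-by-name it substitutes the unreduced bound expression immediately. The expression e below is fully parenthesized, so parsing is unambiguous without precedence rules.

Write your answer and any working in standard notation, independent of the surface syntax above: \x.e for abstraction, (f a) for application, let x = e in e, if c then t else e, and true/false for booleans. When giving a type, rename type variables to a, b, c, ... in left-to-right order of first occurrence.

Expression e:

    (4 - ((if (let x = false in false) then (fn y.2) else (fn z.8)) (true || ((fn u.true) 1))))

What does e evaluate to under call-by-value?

Derivation:
step 0: (4 - ((if (let x = false in false) then (\y.2) else (\z.8)) (true || ((\u.true) 1))))
step 1: [let@1.0.0] (4 - ((if false then (\y.2) else (\z.8)) (true || ((\u.true) 1))))
step 2: [if@1.0] (4 - ((\z.8) (true || ((\u.true) 1))))
step 3: [beta@1.1.1] (4 - ((\z.8) (true || true)))
step 4: [delta@1.1] (4 - ((\z.8) true))
step 5: [beta@1] (4 - 8)
step 6: [delta@root] -4

Answer: -4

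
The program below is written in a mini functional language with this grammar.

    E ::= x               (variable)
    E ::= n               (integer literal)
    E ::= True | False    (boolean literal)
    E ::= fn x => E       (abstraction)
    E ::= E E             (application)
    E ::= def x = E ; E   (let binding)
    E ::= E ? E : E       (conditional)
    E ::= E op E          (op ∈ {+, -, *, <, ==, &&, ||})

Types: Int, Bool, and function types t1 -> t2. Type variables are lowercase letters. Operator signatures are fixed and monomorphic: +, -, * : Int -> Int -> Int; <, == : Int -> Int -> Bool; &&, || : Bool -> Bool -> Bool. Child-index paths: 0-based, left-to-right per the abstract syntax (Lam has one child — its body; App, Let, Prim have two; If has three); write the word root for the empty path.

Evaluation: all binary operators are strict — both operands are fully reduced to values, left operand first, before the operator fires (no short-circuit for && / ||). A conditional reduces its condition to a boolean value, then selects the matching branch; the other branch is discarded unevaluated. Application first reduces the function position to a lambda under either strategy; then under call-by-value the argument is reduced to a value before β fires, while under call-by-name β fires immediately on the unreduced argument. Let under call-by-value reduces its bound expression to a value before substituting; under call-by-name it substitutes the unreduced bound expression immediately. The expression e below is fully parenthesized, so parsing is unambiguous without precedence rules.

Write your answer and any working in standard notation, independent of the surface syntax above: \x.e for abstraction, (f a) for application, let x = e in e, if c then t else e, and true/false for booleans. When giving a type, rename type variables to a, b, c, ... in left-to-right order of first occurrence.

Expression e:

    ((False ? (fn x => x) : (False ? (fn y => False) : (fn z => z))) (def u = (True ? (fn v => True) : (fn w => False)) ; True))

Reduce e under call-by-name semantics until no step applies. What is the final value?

Trace:
step 0: ((if false then (\x.x) else (if false then (\y.false) else (\z.z))) (let u = (if true then (\v.true) else (\w.false)) in true))
step 1: [if@0] ((if false then (\y.false) else (\z.z)) (let u = (if true then (\v.true) else (\w.false)) in true))
step 2: [if@0] ((\z.z) (let u = (if true then (\v.true) else (\w.false)) in true))
step 3: [beta@root] (let u = (if true then (\v.true) else (\w.false)) in true)
step 4: [let@root] true

Answer: true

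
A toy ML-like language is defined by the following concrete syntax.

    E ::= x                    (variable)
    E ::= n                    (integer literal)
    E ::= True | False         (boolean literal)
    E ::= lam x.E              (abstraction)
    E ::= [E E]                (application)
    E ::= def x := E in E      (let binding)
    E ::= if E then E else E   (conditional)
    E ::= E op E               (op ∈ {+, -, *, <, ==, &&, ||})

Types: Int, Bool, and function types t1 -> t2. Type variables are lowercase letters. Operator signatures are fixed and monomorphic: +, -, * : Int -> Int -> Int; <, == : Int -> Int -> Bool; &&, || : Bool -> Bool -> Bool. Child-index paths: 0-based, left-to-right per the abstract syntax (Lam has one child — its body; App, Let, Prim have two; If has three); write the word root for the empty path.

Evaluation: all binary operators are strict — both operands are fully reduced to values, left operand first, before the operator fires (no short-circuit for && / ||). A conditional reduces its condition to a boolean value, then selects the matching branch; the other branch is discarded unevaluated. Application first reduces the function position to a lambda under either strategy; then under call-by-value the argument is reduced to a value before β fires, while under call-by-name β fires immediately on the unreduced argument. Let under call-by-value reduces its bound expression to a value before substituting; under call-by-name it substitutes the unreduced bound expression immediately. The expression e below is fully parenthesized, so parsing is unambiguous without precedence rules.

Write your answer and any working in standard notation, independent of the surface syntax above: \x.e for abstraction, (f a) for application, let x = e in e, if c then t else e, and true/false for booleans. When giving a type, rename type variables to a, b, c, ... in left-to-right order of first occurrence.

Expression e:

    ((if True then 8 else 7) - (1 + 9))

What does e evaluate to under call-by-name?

Derivation:
step 0: ((if true then 8 else 7) - (1 + 9))
step 1: [if@0] (8 - (1 + 9))
step 2: [delta@1] (8 - 10)
step 3: [delta@root] -2

Answer: -2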